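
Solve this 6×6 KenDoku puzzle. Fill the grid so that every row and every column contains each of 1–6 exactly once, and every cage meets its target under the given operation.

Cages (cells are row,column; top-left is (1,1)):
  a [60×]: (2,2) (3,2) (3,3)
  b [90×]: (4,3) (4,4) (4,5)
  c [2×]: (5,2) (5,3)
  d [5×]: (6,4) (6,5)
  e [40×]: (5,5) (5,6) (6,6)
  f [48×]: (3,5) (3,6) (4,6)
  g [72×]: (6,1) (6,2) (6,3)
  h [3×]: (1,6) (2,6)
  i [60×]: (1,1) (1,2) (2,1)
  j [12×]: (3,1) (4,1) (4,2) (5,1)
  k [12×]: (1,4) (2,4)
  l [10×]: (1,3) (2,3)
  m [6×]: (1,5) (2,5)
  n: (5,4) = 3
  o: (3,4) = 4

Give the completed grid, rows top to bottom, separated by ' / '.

4 3 5 2 6 1 / 5 4 2 6 1 3 / 1 5 3 4 2 6 / 2 1 6 5 3 4 / 6 2 1 3 4 5 / 3 6 4 1 5 2

O is a freebie, which forces (3,4) = 4.
Cage n is a single given cell, which forces (5,4) = 3.
The 3 cells of cage f must have product 48, leaving (4,6) = 4.
The 3 cells of cage e must have product 40, leaving (5,5) = 4.
Row 3 needs a 1, and only (3,1) is open for it.
In row 4, 1 can only go at (4,2), so (4,2) = 1.
Column 2 now contains 1; hence (5,2) = 2.
Cage c needs two cells with product 2, so (5,3) = 1.
Row 5 now contains 2, which forces (5,6) = 5.
Column 6 already has 5, which forces (6,6) = 2.
The 3 cells of cage f must have product 48, so (3,5) = 2.
Column 6 already has 2, which forces (3,6) = 6.
Cage j needs product 12, leaving (4,1) = 2.
Row 5 now contains 2, which forces (5,1) = 6.
Cage a needs product 60; hence (2,2) = 4.
Cage i needs product 60, so (1,1) = 4.
Column 1 already has 4, so (6,1) = 3.
3 is placed in row 6, so (6,2) = 6.
Row 6 now contains 6; hence (6,3) = 4.
Cage i has product 60, so (1,2) = 3.
Row 1 already has 3, leaving (1,6) = 1.
3 is placed in column 1, so (2,1) = 5.
Row 2 already has 5, so (2,3) = 2.
2 is placed in row 2, leaving (2,4) = 6.
6 is placed in row 2, which forces (2,5) = 1.
Column 6 now contains 1, which forces (2,6) = 3.
3 is placed in column 2, so (3,2) = 5.
5 is placed in row 3, so (3,3) = 3.
Column 4 now contains 6, which forces (4,4) = 5.
Column 4 now contains 5, which forces (6,4) = 1.
Column 5 now contains 1, which forces (6,5) = 5.
2 is placed in column 3; hence (1,3) = 5.
Column 4 now contains 6, which forces (1,4) = 2.
Row 1 now contains 1, which forces (1,5) = 6.
5 is placed in row 4, leaving (4,3) = 6.
The 3 cells of cage b must have product 90, so (4,5) = 3.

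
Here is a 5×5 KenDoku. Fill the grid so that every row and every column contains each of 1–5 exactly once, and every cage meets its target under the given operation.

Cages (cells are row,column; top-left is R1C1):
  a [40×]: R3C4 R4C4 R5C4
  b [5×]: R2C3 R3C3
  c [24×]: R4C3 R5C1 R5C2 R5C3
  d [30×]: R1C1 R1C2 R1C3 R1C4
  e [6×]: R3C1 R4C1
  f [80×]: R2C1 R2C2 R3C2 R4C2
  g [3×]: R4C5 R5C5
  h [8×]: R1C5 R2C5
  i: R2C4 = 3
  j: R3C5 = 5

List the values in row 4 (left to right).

2 5 3 4 1

Cage i is given, which forces R2C4 = 3.
Cage j is a single given cell; hence R3C5 = 5.
Cage b needs two cells with product 5, so R2C3 = 5.
Row 3 already has 5, so R3C3 = 1.
Cage f needs product 80, leaving R4C2 = 5.
Cage a has product 40, leaving R5C4 = 5.
Cage d has product 30; hence R1C1 = 5.
The only place for 4 in row 1 is R1C5.
4 is placed in column 5, which forces R2C5 = 2.
Row 2 already has 2, leaving R2C1 = 4.
Cage f needs product 80, which forces R2C2 = 1.
The 4 cells of cage f must have product 80; hence R3C2 = 4.
Row 3 now contains 4, leaving R3C4 = 2.
2 is placed in column 4; hence R4C4 = 4.
2 is placed in column 4; hence R1C4 = 1.
Row 3 now contains 2; hence R3C1 = 3.
Cage e's pair has product 6; hence R4C1 = 2.
Row 4 already has 2; hence R4C3 = 3.
Row 4 now contains 3, so R4C5 = 1.
Cage c has product 24, so R5C1 = 1.
Cage c has product 24, so R5C3 = 4.
Column 5 now contains 1, so R5C5 = 3.
Cage d needs product 30; hence R1C2 = 3.
3 is placed in column 3, leaving R1C3 = 2.
Row 5 already has 3; hence R5C2 = 2.
The full grid is 5 3 2 1 4 / 4 1 5 3 2 / 3 4 1 2 5 / 2 5 3 4 1 / 1 2 4 5 3.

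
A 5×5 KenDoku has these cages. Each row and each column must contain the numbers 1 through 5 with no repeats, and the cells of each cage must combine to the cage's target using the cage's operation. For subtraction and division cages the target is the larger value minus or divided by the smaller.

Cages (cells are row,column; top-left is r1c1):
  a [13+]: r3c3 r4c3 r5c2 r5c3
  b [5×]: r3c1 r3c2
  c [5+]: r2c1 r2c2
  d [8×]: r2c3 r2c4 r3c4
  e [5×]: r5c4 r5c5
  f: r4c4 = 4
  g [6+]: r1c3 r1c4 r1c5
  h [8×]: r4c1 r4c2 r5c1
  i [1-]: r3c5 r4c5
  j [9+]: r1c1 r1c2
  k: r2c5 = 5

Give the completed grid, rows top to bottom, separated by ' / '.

Cage k is a single given cell; hence r2c5 = 5.
F is a freebie, so r4c4 = 4.
5 is placed in column 5, so r5c5 = 1.
Cage d needs product 8, leaving r2c3 = 4.
The 3 cells of cage h must have product 8, so r5c1 = 4.
Row 5 now contains 1, so r5c4 = 5.
Column 1 already has 4; hence r1c1 = 5.
The two cells of cage j must have sum 9; hence r1c2 = 4.
Column 1 already has 5, so r3c1 = 1.
Row 3 now contains 1, so r3c2 = 5.
Row 3 now contains 5, leaving r3c3 = 3.
Row 3 now contains 1; hence r3c4 = 2.
2 is placed in row 3, so r3c5 = 4.
Column 1 already has 1, so r4c1 = 2.
Row 4 already has 2; hence r4c2 = 1.
3 is placed in column 3, so r4c3 = 5.
Row 4 already has 2; hence r4c5 = 3.
The 4 cells of cage a must have sum 13, leaving r5c2 = 3.
Cage a has sum 13; hence r5c3 = 2.
Column 3 already has 2, leaving r1c3 = 1.
Cage g has sum 6, so r1c4 = 3.
3 is placed in column 5, so r1c5 = 2.
Column 1 already has 2; hence r2c1 = 3.
3 is placed in column 2; hence r2c2 = 2.
Column 4 already has 2, leaving r2c4 = 1.

5 4 1 3 2 / 3 2 4 1 5 / 1 5 3 2 4 / 2 1 5 4 3 / 4 3 2 5 1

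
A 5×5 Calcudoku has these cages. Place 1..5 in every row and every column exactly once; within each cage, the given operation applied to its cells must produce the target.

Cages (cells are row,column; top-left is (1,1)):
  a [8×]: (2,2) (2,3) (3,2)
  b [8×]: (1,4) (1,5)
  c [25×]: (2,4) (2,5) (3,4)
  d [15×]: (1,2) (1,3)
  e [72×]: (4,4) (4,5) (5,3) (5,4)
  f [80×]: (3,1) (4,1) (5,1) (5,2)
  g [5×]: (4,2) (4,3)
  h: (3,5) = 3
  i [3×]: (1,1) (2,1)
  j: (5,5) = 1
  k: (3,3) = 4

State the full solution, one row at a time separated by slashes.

Cage c needs product 25, leaving (2,4) = 1.
Cage c needs product 25, leaving (2,5) = 5.
Cage k is given, leaving (3,3) = 4.
Cage c needs product 25, so (3,4) = 5.
Cage h is a single given cell; hence (3,5) = 3.
Cage j is a single given cell, which forces (5,5) = 1.
The two cells of cage i must have product 3, leaving (1,1) = 1.
1 is placed in row 2, which forces (2,1) = 3.
The 3 cells of cage a must have product 8, so (2,2) = 4.
Column 3 already has 4, which forces (2,3) = 2.
Column 1 now contains 1; hence (3,1) = 2.
Cage a needs product 8, so (3,2) = 1.
Column 2 already has 1, leaving (4,2) = 5.
5 is placed in row 4, leaving (4,3) = 1.
Cage e has product 72, which forces (4,4) = 3.
Column 2 now contains 4, leaving (5,2) = 2.
The 4 cells of cage e must have product 72, which forces (5,3) = 3.
Row 5 already has 2, leaving (5,4) = 4.
Column 2 already has 5; hence (1,2) = 3.
Column 3 already has 3, which forces (1,3) = 5.
Column 4 already has 4, which forces (1,4) = 2.
Cage b's pair has product 8, leaving (1,5) = 4.
5 is placed in row 4, which forces (4,1) = 4.
Cage e has product 72, which forces (4,5) = 2.
4 is placed in row 5, so (5,1) = 5.

1 3 5 2 4 / 3 4 2 1 5 / 2 1 4 5 3 / 4 5 1 3 2 / 5 2 3 4 1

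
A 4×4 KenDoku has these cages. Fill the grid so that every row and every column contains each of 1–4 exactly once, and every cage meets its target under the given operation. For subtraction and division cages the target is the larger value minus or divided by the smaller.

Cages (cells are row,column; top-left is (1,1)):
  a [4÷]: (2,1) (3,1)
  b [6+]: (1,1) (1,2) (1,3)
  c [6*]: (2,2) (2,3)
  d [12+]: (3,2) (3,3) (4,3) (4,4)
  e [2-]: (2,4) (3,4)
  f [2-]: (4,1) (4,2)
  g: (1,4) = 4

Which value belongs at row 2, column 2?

Cage g is a single given cell; hence (1,4) = 4.
The only place for 4 in row 2 is (2,1).
Column 1 now contains 4, which forces (3,1) = 1.
Row 3 already has 1, leaving (3,4) = 3.
Column 4 already has 3, leaving (2,4) = 1.
Cage d has sum 12, which forces (3,2) = 4.
Cage d needs sum 12; hence (3,3) = 2.
4 is placed in column 2, so (4,2) = 1.
Cage d needs sum 12, leaving (4,3) = 4.
Cage d needs sum 12; hence (4,4) = 2.
Cage b has sum 6, so (1,3) = 1.
Cage c needs two cells with product 6, which forces (2,2) = 2.
Column 3 already has 2, which forces (2,3) = 3.
Row 4 already has 2, leaving (4,1) = 3.
3 is placed in column 1, so (1,1) = 2.
Column 2 now contains 2, so (1,2) = 3.
Filled in: 2 3 1 4 / 4 2 3 1 / 1 4 2 3 / 3 1 4 2.

2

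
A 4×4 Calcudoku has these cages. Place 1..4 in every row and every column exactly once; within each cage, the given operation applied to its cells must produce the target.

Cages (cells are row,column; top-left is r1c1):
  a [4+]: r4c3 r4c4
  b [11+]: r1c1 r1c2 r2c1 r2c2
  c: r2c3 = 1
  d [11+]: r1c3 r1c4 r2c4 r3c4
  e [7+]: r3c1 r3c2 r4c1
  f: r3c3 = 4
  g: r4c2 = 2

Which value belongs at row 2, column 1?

3

Cage c is given, so r2c3 = 1.
Cage f is given, which forces r3c3 = 4.
Cage g is given, which forces r4c2 = 2.
Column 3 now contains 1; hence r4c3 = 3.
Row 4 now contains 3, leaving r4c4 = 1.
Column 3 already has 3, so r1c3 = 2.
The 3 cells of cage e must have sum 7; hence r3c1 = 2.
Cage e needs sum 7, which forces r3c2 = 1.
Row 3 already has 2, which forces r3c4 = 3.
1 is placed in row 4; hence r4c1 = 4.
The 4 cells of cage b must have sum 11, so r1c1 = 1.
Column 2 now contains 1, so r1c2 = 3.
Column 4 already has 3, so r1c4 = 4.
Column 1 already has 4; hence r2c1 = 3.
Cage b needs sum 11; hence r2c2 = 4.
The 4 cells of cage d must have sum 11, leaving r2c4 = 2.
Completed grid: 1 3 2 4 / 3 4 1 2 / 2 1 4 3 / 4 2 3 1.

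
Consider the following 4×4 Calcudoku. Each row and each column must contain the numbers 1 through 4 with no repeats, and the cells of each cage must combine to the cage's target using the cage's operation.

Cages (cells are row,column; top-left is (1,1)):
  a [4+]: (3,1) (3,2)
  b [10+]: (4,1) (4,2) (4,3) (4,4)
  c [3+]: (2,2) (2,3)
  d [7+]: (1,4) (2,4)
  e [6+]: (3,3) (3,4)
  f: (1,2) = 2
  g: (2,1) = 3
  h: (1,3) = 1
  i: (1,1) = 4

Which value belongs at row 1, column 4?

3

Cage i is given, so (1,1) = 4.
Cage f is given, leaving (1,2) = 2.
Cage h is a single given cell, leaving (1,3) = 1.
Row 1 now contains 4, leaving (1,4) = 3.
Cage g is given; hence (2,1) = 3.
2 is placed in column 2, which forces (2,2) = 1.
Column 3 already has 1, which forces (2,3) = 2.
Column 4 now contains 3, so (2,4) = 4.
Column 1 already has 3, which forces (3,1) = 1.
1 is placed in column 2; hence (3,2) = 3.
Column 3 already has 2, so (3,3) = 4.
4 is placed in column 4, which forces (3,4) = 2.
Column 1 already has 1, which forces (4,1) = 2.
Column 2 already has 3, so (4,2) = 4.
Column 3 already has 4; hence (4,3) = 3.
Column 4 now contains 2, leaving (4,4) = 1.
The full grid is 4 2 1 3 / 3 1 2 4 / 1 3 4 2 / 2 4 3 1.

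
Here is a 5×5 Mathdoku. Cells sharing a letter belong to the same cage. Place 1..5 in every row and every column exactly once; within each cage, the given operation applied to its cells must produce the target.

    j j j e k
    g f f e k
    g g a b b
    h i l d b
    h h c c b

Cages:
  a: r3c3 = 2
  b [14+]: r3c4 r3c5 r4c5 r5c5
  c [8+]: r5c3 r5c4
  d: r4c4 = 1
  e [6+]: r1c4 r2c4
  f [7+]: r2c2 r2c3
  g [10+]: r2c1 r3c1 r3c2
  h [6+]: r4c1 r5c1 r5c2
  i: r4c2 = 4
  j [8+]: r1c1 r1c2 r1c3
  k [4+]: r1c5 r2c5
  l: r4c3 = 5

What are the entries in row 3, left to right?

Cage a is a single given cell, which forces r3c3 = 2.
Cage i is given; hence r4c2 = 4.
Cage l is a single given cell; hence r4c3 = 5.
Cage d is a single given cell, so r4c4 = 1.
Column 3 now contains 5; hence r5c3 = 3.
3 is placed in row 5, so r5c4 = 5.
The two cells of cage f must have sum 7, so r2c2 = 3.
Column 3 now contains 3, which forces r2c3 = 4.
Row 2 already has 4, so r2c4 = 2.
3 is placed in row 2, which forces r2c5 = 1.
Cage b needs sum 14, which forces r3c5 = 5.
The 3 cells of cage h must have sum 6, so r4c1 = 3.
3 is placed in row 4; hence r4c5 = 2.
Column 5 already has 2; hence r5c5 = 4.
Column 3 already has 4, leaving r1c3 = 1.
2 is placed in column 4, leaving r1c4 = 4.
Column 5 already has 1, leaving r1c5 = 3.
Row 2 now contains 1, which forces r2c1 = 5.
Cage g needs sum 10, leaving r3c1 = 4.
Row 3 now contains 5, which forces r3c2 = 1.
The 4 cells of cage b must have sum 14; hence r3c4 = 3.
Column 2 now contains 1, so r5c2 = 2.
Column 1 now contains 5; hence r1c1 = 2.
Column 2 now contains 2; hence r1c2 = 5.
Row 5 now contains 2, so r5c1 = 1.
Filled in: 2 5 1 4 3 / 5 3 4 2 1 / 4 1 2 3 5 / 3 4 5 1 2 / 1 2 3 5 4.

4 1 2 3 5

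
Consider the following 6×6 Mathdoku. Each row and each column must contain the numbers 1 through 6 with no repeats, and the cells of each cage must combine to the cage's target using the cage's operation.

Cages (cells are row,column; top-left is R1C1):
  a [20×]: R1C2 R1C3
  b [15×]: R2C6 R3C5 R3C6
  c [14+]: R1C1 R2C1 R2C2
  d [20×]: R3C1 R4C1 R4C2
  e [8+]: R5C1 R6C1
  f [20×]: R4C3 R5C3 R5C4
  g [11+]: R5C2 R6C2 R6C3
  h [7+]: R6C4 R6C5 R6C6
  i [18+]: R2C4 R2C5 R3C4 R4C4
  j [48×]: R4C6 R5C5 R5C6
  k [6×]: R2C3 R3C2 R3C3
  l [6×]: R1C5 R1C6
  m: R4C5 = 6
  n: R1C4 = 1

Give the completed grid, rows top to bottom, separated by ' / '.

6 4 5 1 2 3 / 2 6 3 4 5 1 / 4 1 2 6 3 5 / 1 5 4 3 6 2 / 3 2 1 5 4 6 / 5 3 6 2 1 4

N is a freebie; hence R1C4 = 1.
Cage m is a single given cell, which forces R4C5 = 6.
The only place for 6 in row 1 is R1C1.
In row 4, 3 can only go at R4C4, so R4C4 = 3.
The only place for 6 in column 6 is R5C6.
The pair R5C1/R6C1 in column 1 holds {3, 5}; hence R2C1 = 2.
The 3 cells of cage c must have sum 14, so R2C2 = 6.
The 3 cells of cage d must have product 20; hence R4C2 = 5.
5 is placed in column 2, leaving R1C2 = 4.
Cage a needs two cells with product 20, so R1C3 = 5.
Cage i needs sum 18, which forces R3C4 = 6.
Cage f has product 20, so R5C4 = 5.
Cage g has sum 11, which forces R6C3 = 6.
Column 4 already has 5, leaving R2C4 = 4.
Cage i needs sum 18, so R2C5 = 5.
Row 5 already has 5; hence R5C1 = 3.
Row 5 already has 3; hence R5C2 = 2.
Row 5 already has 2, so R5C5 = 4.
Cage e's pair has sum 8, so R6C1 = 5.
Column 2 already has 2, which forces R6C2 = 3.
Column 4 already has 4, which forces R6C4 = 2.
Row 6 now contains 2, leaving R6C5 = 1.
Row 6 now contains 1, so R6C6 = 4.
Cage k needs product 6, which forces R2C3 = 3.
Cage b has product 15, so R2C6 = 1.
3 is placed in column 2, leaving R3C2 = 1.
The 3 cells of cage k must have product 6; hence R3C3 = 2.
Column 5 now contains 1; hence R3C5 = 3.
The 3 cells of cage b must have product 15, which forces R3C6 = 5.
Cage f has product 20; hence R4C3 = 4.
Column 6 already has 4, leaving R4C6 = 2.
Row 5 now contains 4, so R5C3 = 1.
Column 5 now contains 3, so R1C5 = 2.
2 is placed in column 6, which forces R1C6 = 3.
Row 3 now contains 1, so R3C1 = 4.
4 is placed in row 4, leaving R4C1 = 1.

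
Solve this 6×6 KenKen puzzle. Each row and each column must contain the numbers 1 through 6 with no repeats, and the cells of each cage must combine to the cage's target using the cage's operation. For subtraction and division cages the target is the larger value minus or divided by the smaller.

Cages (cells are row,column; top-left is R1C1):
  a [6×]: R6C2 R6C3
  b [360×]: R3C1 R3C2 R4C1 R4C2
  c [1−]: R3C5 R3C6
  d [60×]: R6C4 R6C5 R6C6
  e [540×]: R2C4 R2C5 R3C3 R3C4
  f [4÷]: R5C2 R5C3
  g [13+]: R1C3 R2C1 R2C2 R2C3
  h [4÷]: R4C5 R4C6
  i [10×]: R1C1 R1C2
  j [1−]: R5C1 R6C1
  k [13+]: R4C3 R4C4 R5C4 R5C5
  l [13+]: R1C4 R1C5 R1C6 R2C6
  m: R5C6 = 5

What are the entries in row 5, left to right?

3 1 4 2 6 5

Cage m is a single given cell, which forces R5C6 = 5.
Column 4 needs a 1, and only R1C4 is open for it.
In column 4, 4 can only go at R6C4, so R6C4 = 4.
The 3 cells of cage d must have product 60, which forces R6C5 = 5.
The 3 cells of cage d must have product 60, so R6C6 = 3.
Column 6 now contains 3, so R2C6 = 2.
In row 1, 3 can only go at R1C3, so R1C3 = 3.
Row 3 needs a 1, and only R3C6 is open for it.
The two cells of cage c must have difference 1, which forces R3C5 = 2.
Cage h's pair has quotient 4, leaving R4C5 = 1.
Column 6 already has 1, which forces R4C6 = 4.
The 4 cells of cage l must have sum 13; hence R1C5 = 4.
Column 6 now contains 4, leaving R1C6 = 6.
The 4 cells of cage k must have sum 13, leaving R5C4 = 2.
Row 5 already has 2; hence R5C1 = 3.
Row 5 now contains 3, leaving R5C5 = 6.
Cage j's pair has difference 1, which forces R6C1 = 2.
Column 1 already has 2, leaving R1C1 = 5.
Cage i needs two cells with product 10, leaving R1C2 = 2.
The 4 cells of cage e must have product 540, which forces R2C4 = 6.
Column 5 now contains 6, leaving R2C5 = 3.
The 4 cells of cage e must have product 540, so R3C3 = 6.
The 4 cells of cage e must have product 540; hence R3C4 = 5.
Column 1 already has 5, leaving R4C1 = 6.
Cage k has sum 13, leaving R4C3 = 2.
Cage k has sum 13, so R4C4 = 3.
Column 3 now contains 6; hence R6C3 = 1.
Row 3 already has 6, leaving R3C1 = 4.
Cage b has product 360, so R3C2 = 3.
Row 4 now contains 3, leaving R4C2 = 5.
Cage f needs two cells with quotient 4, which forces R5C2 = 1.
1 is placed in column 3, leaving R5C3 = 4.
1 is placed in row 6, which forces R6C2 = 6.
Column 1 now contains 4; hence R2C1 = 1.
Column 2 now contains 1, leaving R2C2 = 4.
Column 3 already has 4, which forces R2C3 = 5.
Filled in: 5 2 3 1 4 6 / 1 4 5 6 3 2 / 4 3 6 5 2 1 / 6 5 2 3 1 4 / 3 1 4 2 6 5 / 2 6 1 4 5 3.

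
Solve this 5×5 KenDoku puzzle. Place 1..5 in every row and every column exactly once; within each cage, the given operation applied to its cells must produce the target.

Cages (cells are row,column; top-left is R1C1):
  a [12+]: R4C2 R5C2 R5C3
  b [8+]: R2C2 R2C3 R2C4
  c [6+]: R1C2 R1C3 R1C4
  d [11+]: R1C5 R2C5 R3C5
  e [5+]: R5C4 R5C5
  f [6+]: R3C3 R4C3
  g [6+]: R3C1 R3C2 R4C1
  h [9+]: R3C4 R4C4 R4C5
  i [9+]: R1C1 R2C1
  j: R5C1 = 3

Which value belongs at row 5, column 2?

2

Cage j is given, leaving R5C1 = 3.
In row 5, 2 can only go at R5C2, so R5C2 = 2.
Cage a has sum 12, which forces R4C2 = 5.
The 3 cells of cage a must have sum 12, which forces R5C3 = 5.
The only place for 4 in column 2 is R2C2.
The two cells of cage i must have sum 9; hence R1C1 = 4.
Row 2 already has 4, so R2C1 = 5.
Row 2 now contains 5, leaving R2C5 = 2.
Column 5 already has 2; hence R1C5 = 5.
Cage g has sum 6, so R3C2 = 3.
Cage d needs sum 11, leaving R3C5 = 4.
4 is placed in column 5; hence R5C5 = 1.
Column 2 already has 3, which forces R1C2 = 1.
Row 3 now contains 4; hence R3C3 = 2.
Row 3 already has 2, so R3C4 = 5.
Cage f's pair has sum 6, so R4C3 = 4.
4 is placed in row 4, which forces R4C4 = 1.
1 is placed in column 5, so R4C5 = 3.
Row 5 already has 1, which forces R5C4 = 4.
Column 3 now contains 2, leaving R1C3 = 3.
The 3 cells of cage c must have sum 6; hence R1C4 = 2.
Cage b has sum 8; hence R2C3 = 1.
1 is placed in column 4, leaving R2C4 = 3.
Row 3 already has 2; hence R3C1 = 1.
Row 4 already has 1, so R4C1 = 2.
Completed grid: 4 1 3 2 5 / 5 4 1 3 2 / 1 3 2 5 4 / 2 5 4 1 3 / 3 2 5 4 1.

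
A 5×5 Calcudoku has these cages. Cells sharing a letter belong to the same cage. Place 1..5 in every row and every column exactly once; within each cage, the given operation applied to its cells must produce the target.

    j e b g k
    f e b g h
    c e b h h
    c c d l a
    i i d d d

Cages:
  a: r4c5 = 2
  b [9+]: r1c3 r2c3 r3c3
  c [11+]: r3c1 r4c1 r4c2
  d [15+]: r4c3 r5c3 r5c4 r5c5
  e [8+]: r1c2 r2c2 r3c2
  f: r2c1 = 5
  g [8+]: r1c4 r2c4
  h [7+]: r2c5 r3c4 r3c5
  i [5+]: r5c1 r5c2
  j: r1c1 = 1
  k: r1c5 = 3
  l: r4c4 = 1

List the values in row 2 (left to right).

J is a freebie; hence r1c1 = 1.
K is a freebie, leaving r1c5 = 3.
F is a freebie, so r2c1 = 5.
5 is placed in row 2, leaving r2c4 = 3.
L is a freebie, leaving r4c4 = 1.
Cage a is given; hence r4c5 = 2.
Row 1 already has 3, which forces r1c4 = 5.
Cage b has sum 9; hence r3c3 = 3.
Cage h needs sum 7, leaving r3c4 = 2.
Column 4 now contains 2, so r5c4 = 4.
Cage e has sum 8, so r1c2 = 2.
2 is placed in row 1, so r1c3 = 4.
Cage e has sum 8; hence r2c2 = 1.
Column 3 now contains 4, so r2c3 = 2.
1 is placed in row 2, which forces r2c5 = 4.
Row 3 already has 2, which forces r3c1 = 4.
The 3 cells of cage e must have sum 8, so r3c2 = 5.
4 is placed in column 5, which forces r3c5 = 1.
The 3 cells of cage c must have sum 11; hence r4c1 = 3.
The 3 cells of cage c must have sum 11, so r4c2 = 4.
Column 3 now contains 4, leaving r4c3 = 5.
Column 1 now contains 3, so r5c1 = 2.
2 is placed in column 2; hence r5c2 = 3.
Column 3 already has 2, so r5c3 = 1.
The 4 cells of cage d must have sum 15; hence r5c5 = 5.
The full grid is 1 2 4 5 3 / 5 1 2 3 4 / 4 5 3 2 1 / 3 4 5 1 2 / 2 3 1 4 5.

5 1 2 3 4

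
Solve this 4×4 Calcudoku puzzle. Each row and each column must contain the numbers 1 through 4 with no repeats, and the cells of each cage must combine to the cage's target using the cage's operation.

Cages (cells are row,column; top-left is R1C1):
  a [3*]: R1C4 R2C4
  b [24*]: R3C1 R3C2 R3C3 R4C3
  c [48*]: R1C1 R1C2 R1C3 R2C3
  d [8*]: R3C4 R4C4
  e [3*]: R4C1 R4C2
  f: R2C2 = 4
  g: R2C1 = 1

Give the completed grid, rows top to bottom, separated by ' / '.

G is a freebie, leaving R2C1 = 1.
Cage f is given; hence R2C2 = 4.
4 is placed in row 2, which forces R2C3 = 2.
Row 2 already has 1; hence R2C4 = 3.
Column 1 now contains 1, leaving R4C1 = 3.
Row 4 already has 3; hence R4C2 = 1.
1 is placed in row 4, which forces R4C3 = 4.
4 is placed in row 4, so R4C4 = 2.
Cage c needs product 48, leaving R1C1 = 4.
Cage c needs product 48, so R1C2 = 2.
Cage c has product 48, so R1C3 = 3.
Column 4 already has 3, which forces R1C4 = 1.
Cage b needs product 24, leaving R3C1 = 2.
Cage b has product 24, leaving R3C2 = 3.
Cage b has product 24, which forces R3C3 = 1.
2 is placed in column 4, which forces R3C4 = 4.

4 2 3 1 / 1 4 2 3 / 2 3 1 4 / 3 1 4 2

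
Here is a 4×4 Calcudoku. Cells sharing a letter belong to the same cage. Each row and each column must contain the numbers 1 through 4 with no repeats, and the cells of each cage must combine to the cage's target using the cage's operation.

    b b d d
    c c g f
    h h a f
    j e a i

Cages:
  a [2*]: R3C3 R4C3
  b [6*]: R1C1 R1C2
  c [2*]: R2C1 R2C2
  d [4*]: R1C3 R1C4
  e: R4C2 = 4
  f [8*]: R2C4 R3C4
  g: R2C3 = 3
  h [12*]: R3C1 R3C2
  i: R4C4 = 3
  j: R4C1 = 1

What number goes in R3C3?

1

G is a freebie, so R2C3 = 3.
Cage j is a single given cell, leaving R4C1 = 1.
E is a freebie, so R4C2 = 4.
Row 4 now contains 1; hence R4C3 = 2.
Cage i is a single given cell, leaving R4C4 = 3.
1 is placed in column 1; hence R2C1 = 2.
Cage c needs two cells with product 2, so R2C2 = 1.
2 is placed in row 2, which forces R2C4 = 4.
Cage h's pair has product 12; hence R3C1 = 4.
Column 2 now contains 4, which forces R3C2 = 3.
Column 3 already has 2, leaving R3C3 = 1.
Column 4 now contains 4; hence R3C4 = 2.
Column 1 now contains 2, leaving R1C1 = 3.
Column 2 already has 3, which forces R1C2 = 2.
Column 3 already has 1, leaving R1C3 = 4.
Column 4 now contains 4, so R1C4 = 1.
Filled in: 3 2 4 1 / 2 1 3 4 / 4 3 1 2 / 1 4 2 3.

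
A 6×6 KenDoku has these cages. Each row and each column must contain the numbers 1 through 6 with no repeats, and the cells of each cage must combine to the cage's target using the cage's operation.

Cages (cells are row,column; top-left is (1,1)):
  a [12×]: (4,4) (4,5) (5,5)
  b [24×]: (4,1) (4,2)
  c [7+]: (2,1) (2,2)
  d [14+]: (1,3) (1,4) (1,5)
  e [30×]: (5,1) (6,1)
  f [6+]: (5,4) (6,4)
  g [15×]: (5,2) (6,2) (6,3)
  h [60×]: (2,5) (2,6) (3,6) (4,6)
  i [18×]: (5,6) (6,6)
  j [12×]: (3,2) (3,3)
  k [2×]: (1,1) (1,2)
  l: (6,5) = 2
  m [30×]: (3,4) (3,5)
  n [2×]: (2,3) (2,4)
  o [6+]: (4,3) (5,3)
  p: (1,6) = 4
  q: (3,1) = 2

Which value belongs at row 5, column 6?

3

Cage p is a single given cell, leaving (1,6) = 4.
Cage q is given, so (3,1) = 2.
Cage l is given; hence (6,5) = 2.
Column 1 already has 2, which forces (1,1) = 1.
Cage k needs two cells with product 2, leaving (1,2) = 2.
Row 3 needs a 1, and only (3,6) is open for it.
The only place for 4 in row 6 is (6,4).
Cage f needs two cells with sum 6, which forces (5,4) = 2.
The two cells of cage n must have product 2; hence (2,3) = 2.
2 is placed in column 4, so (2,4) = 1.
Column 4 now contains 1, so (4,4) = 3.
In row 4, 2 can only go at (4,6), so (4,6) = 2.
The only place for 5 in row 4 is (4,3).
Column 3 already has 5, which forces (5,3) = 1.
1 is placed in row 5, which forces (5,5) = 4.
Column 3 already has 1, which forces (6,3) = 3.
Row 6 now contains 3, leaving (6,6) = 6.
3 is placed in column 3, which forces (1,3) = 6.
Cage d has sum 14; hence (1,4) = 5.
The 3 cells of cage d must have sum 14, so (1,5) = 3.
The 4 cells of cage h must have product 60, leaving (2,5) = 6.
Column 6 already has 6, leaving (2,6) = 5.
Cage j's pair has product 12, leaving (3,2) = 3.
3 is placed in column 3, leaving (3,3) = 4.
5 is placed in column 4; hence (3,4) = 6.
6 is placed in column 5, leaving (3,5) = 5.
Column 5 now contains 4, so (4,5) = 1.
The two cells of cage e must have product 30, so (5,1) = 6.
Cage g needs product 15, which forces (5,2) = 5.
Column 6 already has 6, so (5,6) = 3.
Row 6 now contains 6, leaving (6,1) = 5.
Cage g needs product 15, leaving (6,2) = 1.
The two cells of cage c must have sum 7, so (2,1) = 3.
Column 2 already has 3; hence (2,2) = 4.
Column 1 already has 6, which forces (4,1) = 4.
The two cells of cage b must have product 24, so (4,2) = 6.
Filled in: 1 2 6 5 3 4 / 3 4 2 1 6 5 / 2 3 4 6 5 1 / 4 6 5 3 1 2 / 6 5 1 2 4 3 / 5 1 3 4 2 6.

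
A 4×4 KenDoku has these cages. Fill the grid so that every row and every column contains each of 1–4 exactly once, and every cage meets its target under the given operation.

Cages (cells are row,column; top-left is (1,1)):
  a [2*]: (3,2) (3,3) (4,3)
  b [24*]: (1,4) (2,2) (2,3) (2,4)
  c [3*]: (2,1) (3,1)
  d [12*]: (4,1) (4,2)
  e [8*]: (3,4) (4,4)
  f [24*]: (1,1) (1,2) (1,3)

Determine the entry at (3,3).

Cage a needs product 2, so (3,2) = 1.
Cage a has product 2; hence (3,3) = 2.
Row 3 now contains 2, so (3,4) = 4.
The 3 cells of cage a must have product 2, so (4,3) = 1.
4 is placed in column 4, which forces (4,4) = 2.
Cage c needs two cells with product 3, leaving (2,1) = 1.
Cage b has product 24, which forces (2,2) = 2.
The 4 cells of cage b must have product 24; hence (2,3) = 4.
Row 2 now contains 1, so (2,4) = 3.
Row 3 already has 1; hence (3,1) = 3.
Column 1 already has 3, so (4,1) = 4.
Row 4 now contains 4, which forces (4,2) = 3.
4 is placed in column 1, leaving (1,1) = 2.
3 is placed in column 2; hence (1,2) = 4.
Column 3 already has 4; hence (1,3) = 3.
3 is placed in column 4, which forces (1,4) = 1.
Completed grid: 2 4 3 1 / 1 2 4 3 / 3 1 2 4 / 4 3 1 2.

2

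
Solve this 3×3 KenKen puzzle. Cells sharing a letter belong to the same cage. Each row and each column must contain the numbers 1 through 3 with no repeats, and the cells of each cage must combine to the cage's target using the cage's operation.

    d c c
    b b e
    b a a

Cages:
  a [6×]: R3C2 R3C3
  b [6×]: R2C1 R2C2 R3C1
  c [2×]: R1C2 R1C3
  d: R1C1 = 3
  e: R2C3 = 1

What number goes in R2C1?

2

Cage d is given, which forces R1C1 = 3.
Cage e is a single given cell, so R2C3 = 1.
The two cells of cage c must have product 2, so R1C2 = 1.
Column 3 now contains 1, which forces R1C3 = 2.
1 is placed in row 2, which forces R2C1 = 2.
Cage b needs product 6, so R2C2 = 3.
Cage b needs product 6, which forces R3C1 = 1.
Column 2 now contains 3, leaving R3C2 = 2.
Column 3 now contains 2, so R3C3 = 3.
The full grid is 3 1 2 / 2 3 1 / 1 2 3.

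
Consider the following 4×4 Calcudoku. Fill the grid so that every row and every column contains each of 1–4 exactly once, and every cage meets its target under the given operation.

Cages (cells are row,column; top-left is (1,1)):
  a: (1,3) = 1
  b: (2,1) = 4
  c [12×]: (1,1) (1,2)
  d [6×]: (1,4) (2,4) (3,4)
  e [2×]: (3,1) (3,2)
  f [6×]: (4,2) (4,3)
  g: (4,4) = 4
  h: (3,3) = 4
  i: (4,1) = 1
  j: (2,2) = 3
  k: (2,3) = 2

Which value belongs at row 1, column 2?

4

A is a freebie, so (1,3) = 1.
Cage b is a single given cell, which forces (2,1) = 4.
Cage j is given, so (2,2) = 3.
Cage k is given, which forces (2,3) = 2.
2 is placed in row 2, leaving (2,4) = 1.
H is a freebie; hence (3,3) = 4.
I is a freebie; hence (4,1) = 1.
Column 2 already has 3; hence (4,2) = 2.
Column 3 already has 2, which forces (4,3) = 3.
Cage g is given, leaving (4,4) = 4.
Column 1 already has 4, so (1,1) = 3.
Column 2 already has 3, so (1,2) = 4.
3 is placed in row 1, which forces (1,4) = 2.
Column 1 now contains 1, so (3,1) = 2.
Column 2 now contains 2; hence (3,2) = 1.
2 is placed in column 4, which forces (3,4) = 3.
Filled in: 3 4 1 2 / 4 3 2 1 / 2 1 4 3 / 1 2 3 4.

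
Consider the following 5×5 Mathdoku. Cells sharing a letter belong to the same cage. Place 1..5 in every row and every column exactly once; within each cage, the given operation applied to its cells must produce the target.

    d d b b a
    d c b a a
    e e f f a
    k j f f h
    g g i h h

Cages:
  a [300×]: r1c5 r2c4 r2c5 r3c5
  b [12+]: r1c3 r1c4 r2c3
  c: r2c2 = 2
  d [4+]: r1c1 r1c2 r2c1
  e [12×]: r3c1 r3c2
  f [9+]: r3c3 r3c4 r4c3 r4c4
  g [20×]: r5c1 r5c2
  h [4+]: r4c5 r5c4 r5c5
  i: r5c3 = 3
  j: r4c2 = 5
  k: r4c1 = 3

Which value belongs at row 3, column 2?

3

The 3 cells of cage d must have sum 4, so r1c1 = 2.
Cage d has sum 4, leaving r1c2 = 1.
Cage d needs sum 4, which forces r2c1 = 1.
Cage c is a single given cell, so r2c2 = 2.
The 4 cells of cage a must have product 300, leaving r2c4 = 5.
Cage k is given, so r4c1 = 3.
J is a freebie; hence r4c2 = 5.
Cage h needs sum 4, which forces r4c5 = 1.
5 is placed in column 2, so r5c2 = 4.
I is a freebie, so r5c3 = 3.
The 3 cells of cage h must have sum 4, which forces r5c4 = 1.
The 3 cells of cage h must have sum 4, which forces r5c5 = 2.
Cage b has sum 12, leaving r1c3 = 5.
Cage b has sum 12; hence r1c4 = 3.
3 is placed in row 1, which forces r1c5 = 4.
3 is placed in column 3; hence r2c3 = 4.
Column 5 now contains 4; hence r2c5 = 3.
3 is placed in column 1, so r3c1 = 4.
4 is placed in column 2, which forces r3c2 = 3.
Cage f needs sum 9, which forces r3c3 = 1.
Cage f has sum 9, leaving r3c4 = 2.
Column 5 already has 3, leaving r3c5 = 5.
The 4 cells of cage f must have sum 9, so r4c3 = 2.
Cage f has sum 9; hence r4c4 = 4.
4 is placed in row 5, which forces r5c1 = 5.
Completed grid: 2 1 5 3 4 / 1 2 4 5 3 / 4 3 1 2 5 / 3 5 2 4 1 / 5 4 3 1 2.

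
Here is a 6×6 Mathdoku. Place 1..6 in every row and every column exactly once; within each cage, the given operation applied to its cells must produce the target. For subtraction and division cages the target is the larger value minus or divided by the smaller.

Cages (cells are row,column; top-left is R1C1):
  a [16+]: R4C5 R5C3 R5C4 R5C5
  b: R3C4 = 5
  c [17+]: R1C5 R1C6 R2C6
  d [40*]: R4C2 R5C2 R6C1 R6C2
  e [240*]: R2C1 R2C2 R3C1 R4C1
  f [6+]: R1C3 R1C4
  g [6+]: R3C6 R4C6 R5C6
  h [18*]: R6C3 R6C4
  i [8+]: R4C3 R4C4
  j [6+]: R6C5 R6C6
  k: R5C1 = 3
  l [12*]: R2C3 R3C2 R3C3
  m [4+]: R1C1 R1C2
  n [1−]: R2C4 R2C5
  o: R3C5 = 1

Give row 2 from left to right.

2 5 1 4 3 6

Cage c has sum 17, leaving R1C5 = 6.
Cage c has sum 17, leaving R1C6 = 5.
The 3 cells of cage c must have sum 17, leaving R2C6 = 6.
Cage b is a single given cell; hence R3C4 = 5.
Cage o is a single given cell, leaving R3C5 = 1.
Cage k is a single given cell, leaving R5C1 = 3.
Column 1 already has 3, which forces R1C1 = 1.
The two cells of cage m must have sum 4, which forces R1C2 = 3.
In column 2, 6 can only go at R3C2, so R3C2 = 6.
Cage l needs product 12; hence R2C3 = 1.
The 3 cells of cage l must have product 12, so R3C3 = 2.
2 is placed in row 3, which forces R3C6 = 3.
Cage e needs product 240, so R4C1 = 6.
6 is placed in row 4; hence R4C3 = 5.
Column 3 now contains 2, so R1C3 = 4.
The two cells of cage f must have sum 6; hence R1C4 = 2.
2 is placed in row 3; hence R3C1 = 4.
The two cells of cage i must have sum 8, which forces R4C4 = 3.
Row 4 now contains 3, so R4C5 = 4.
4 is placed in column 3, which forces R5C3 = 6.
Column 3 now contains 6, leaving R6C3 = 3.
Column 4 already has 3, leaving R6C4 = 6.
Column 4 already has 3; hence R2C4 = 4.
Column 4 already has 4, leaving R5C4 = 1.
1 is placed in row 5; hence R5C6 = 2.
Column 6 already has 2, so R4C6 = 1.
Row 5 already has 2, which forces R5C5 = 5.
5 is placed in column 5, leaving R6C5 = 2.
1 is placed in column 6, so R6C6 = 4.
5 is placed in column 5; hence R2C5 = 3.
Row 4 already has 1; hence R4C2 = 2.
Row 5 now contains 5, leaving R5C2 = 4.
2 is placed in row 6; hence R6C1 = 5.
Cage d has product 40, so R6C2 = 1.
5 is placed in column 1, leaving R2C1 = 2.
Column 2 now contains 2; hence R2C2 = 5.
The full grid is 1 3 4 2 6 5 / 2 5 1 4 3 6 / 4 6 2 5 1 3 / 6 2 5 3 4 1 / 3 4 6 1 5 2 / 5 1 3 6 2 4.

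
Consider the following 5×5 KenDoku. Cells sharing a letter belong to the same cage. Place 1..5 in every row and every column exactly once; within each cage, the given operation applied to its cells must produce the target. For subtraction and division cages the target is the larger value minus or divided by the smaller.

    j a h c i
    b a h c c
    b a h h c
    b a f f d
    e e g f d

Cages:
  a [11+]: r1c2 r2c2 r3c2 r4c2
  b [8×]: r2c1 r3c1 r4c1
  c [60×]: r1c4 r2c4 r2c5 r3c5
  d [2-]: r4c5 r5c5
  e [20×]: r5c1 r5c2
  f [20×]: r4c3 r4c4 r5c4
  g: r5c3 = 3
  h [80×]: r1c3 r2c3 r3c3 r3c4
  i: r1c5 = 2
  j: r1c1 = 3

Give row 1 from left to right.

J is a freebie; hence r1c1 = 3.
Cage i is given, leaving r1c5 = 2.
G is a freebie; hence r5c3 = 3.
Cage d needs two cells with difference 2, leaving r4c5 = 3.
The 4 cells of cage c must have product 60, which forces r2c4 = 3.
Cage a has sum 11; hence r3c2 = 3.
The only place for 2 in row 5 is r5c4.
Column 4 already has 2, which forces r3c4 = 4.
Cage f has product 20, leaving r4c3 = 2.
The 3 cells of cage f must have product 20, so r4c4 = 5.
Cage a has sum 11; hence r1c2 = 5.
Column 4 already has 5, leaving r1c4 = 1.
Cage a needs sum 11, so r2c2 = 2.
Cage c needs product 60, leaving r2c5 = 4.
Cage c needs product 60, which forces r3c5 = 5.
5 is placed in row 4; hence r4c2 = 1.
Column 2 already has 5, so r5c2 = 4.
5 is placed in column 5, so r5c5 = 1.
1 is placed in row 1, so r1c3 = 4.
Row 2 already has 4, leaving r2c1 = 1.
Cage h needs product 80, which forces r2c3 = 5.
Cage b has product 8, so r3c1 = 2.
Row 3 now contains 5, which forces r3c3 = 1.
1 is placed in row 4; hence r4c1 = 4.
Row 5 now contains 4, which forces r5c1 = 5.
Completed grid: 3 5 4 1 2 / 1 2 5 3 4 / 2 3 1 4 5 / 4 1 2 5 3 / 5 4 3 2 1.

3 5 4 1 2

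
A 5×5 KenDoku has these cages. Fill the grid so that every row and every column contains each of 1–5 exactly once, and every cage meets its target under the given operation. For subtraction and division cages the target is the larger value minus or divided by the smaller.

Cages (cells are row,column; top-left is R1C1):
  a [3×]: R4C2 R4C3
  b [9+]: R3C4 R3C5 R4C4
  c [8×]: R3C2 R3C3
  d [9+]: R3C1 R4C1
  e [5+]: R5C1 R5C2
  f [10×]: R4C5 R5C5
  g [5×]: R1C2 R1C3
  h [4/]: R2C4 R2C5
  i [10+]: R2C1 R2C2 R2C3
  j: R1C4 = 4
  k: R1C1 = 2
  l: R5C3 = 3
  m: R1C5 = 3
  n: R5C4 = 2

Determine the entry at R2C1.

Cage k is a single given cell; hence R1C1 = 2.
Cage j is a single given cell; hence R1C4 = 4.
Cage m is a single given cell, so R1C5 = 3.
4 is placed in column 4, leaving R2C4 = 1.
1 is placed in row 2, leaving R2C5 = 4.
Cage l is given, leaving R5C3 = 3.
N is a freebie, so R5C4 = 2.
2 is placed in row 5; hence R5C5 = 5.
Cage b has sum 9, which forces R3C5 = 1.
Cage a needs two cells with product 3, so R4C2 = 3.
Column 3 now contains 3, leaving R4C3 = 1.
3 is placed in row 4; hence R4C4 = 5.
Column 5 already has 5, leaving R4C5 = 2.
The two cells of cage g must have product 5, so R1C2 = 1.
Column 3 already has 1, so R1C3 = 5.
Cage i needs sum 10; hence R2C1 = 3.
5 is placed in column 3, which forces R2C3 = 2.
Cage d's pair has sum 9, leaving R3C1 = 5.
Column 3 already has 2, which forces R3C3 = 4.
Column 4 now contains 5, leaving R3C4 = 3.
Row 4 already has 5, which forces R4C1 = 4.
Column 1 already has 4, which forces R5C1 = 1.
1 is placed in column 2, so R5C2 = 4.
2 is placed in row 2; hence R2C2 = 5.
Row 3 already has 4, so R3C2 = 2.
Completed grid: 2 1 5 4 3 / 3 5 2 1 4 / 5 2 4 3 1 / 4 3 1 5 2 / 1 4 3 2 5.

3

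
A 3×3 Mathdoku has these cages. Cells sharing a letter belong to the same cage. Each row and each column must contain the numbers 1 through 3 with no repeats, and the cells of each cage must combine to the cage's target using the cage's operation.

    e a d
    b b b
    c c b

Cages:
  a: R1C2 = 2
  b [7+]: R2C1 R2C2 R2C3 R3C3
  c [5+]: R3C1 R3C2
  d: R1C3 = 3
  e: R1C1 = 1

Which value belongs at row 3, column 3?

E is a freebie, which forces R1C1 = 1.
A is a freebie; hence R1C2 = 2.
Cage d is given; hence R1C3 = 3.
Column 3 now contains 3, leaving R2C3 = 2.
2 is placed in column 2, which forces R3C2 = 3.
Cage b needs sum 7, leaving R3C3 = 1.
Row 2 now contains 2, which forces R2C1 = 3.
3 is placed in column 2, which forces R2C2 = 1.
3 is placed in row 3, leaving R3C1 = 2.
Filled in: 1 2 3 / 3 1 2 / 2 3 1.

1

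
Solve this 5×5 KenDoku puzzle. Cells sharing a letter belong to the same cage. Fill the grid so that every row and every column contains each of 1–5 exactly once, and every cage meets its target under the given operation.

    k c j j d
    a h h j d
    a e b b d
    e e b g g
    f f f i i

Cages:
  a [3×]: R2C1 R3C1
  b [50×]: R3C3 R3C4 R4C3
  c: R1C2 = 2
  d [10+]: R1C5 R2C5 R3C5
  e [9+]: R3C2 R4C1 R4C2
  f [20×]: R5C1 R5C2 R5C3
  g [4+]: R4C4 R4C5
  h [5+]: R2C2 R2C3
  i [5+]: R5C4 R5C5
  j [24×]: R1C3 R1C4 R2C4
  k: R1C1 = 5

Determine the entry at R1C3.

Cage k is a single given cell, leaving R1C1 = 5.
Cage c is a single given cell, leaving R1C2 = 2.
Cage b has product 50, which forces R3C3 = 2.
Cage b has product 50, so R3C4 = 5.
Cage b needs product 50; hence R4C3 = 5.
Cage j needs product 24, so R2C4 = 2.
Cage d needs sum 10, leaving R2C5 = 5.
Cage f needs product 20; hence R5C2 = 5.
The only place for 1 in row 1 is R1C5.
Column 5 already has 1, which forces R3C5 = 4.
Cage g needs two cells with sum 4, which forces R4C4 = 1.
Column 5 already has 1, so R4C5 = 3.
Column 4 already has 1, which forces R5C4 = 3.
Column 5 already has 4, so R5C5 = 2.
Cage j needs product 24, leaving R1C3 = 3.
Column 4 already has 3, leaving R1C4 = 4.
4 is placed in row 3; hence R3C2 = 3.
Cage e needs sum 9, so R4C1 = 2.
Row 4 already has 3, which forces R4C2 = 4.
The two cells of cage a must have product 3, which forces R2C1 = 3.
Column 2 now contains 4, leaving R2C2 = 1.
The two cells of cage h must have sum 5; hence R2C3 = 4.
Row 3 now contains 3, leaving R3C1 = 1.
Column 1 already has 1, so R5C1 = 4.
Column 3 already has 4; hence R5C3 = 1.
Completed grid: 5 2 3 4 1 / 3 1 4 2 5 / 1 3 2 5 4 / 2 4 5 1 3 / 4 5 1 3 2.

3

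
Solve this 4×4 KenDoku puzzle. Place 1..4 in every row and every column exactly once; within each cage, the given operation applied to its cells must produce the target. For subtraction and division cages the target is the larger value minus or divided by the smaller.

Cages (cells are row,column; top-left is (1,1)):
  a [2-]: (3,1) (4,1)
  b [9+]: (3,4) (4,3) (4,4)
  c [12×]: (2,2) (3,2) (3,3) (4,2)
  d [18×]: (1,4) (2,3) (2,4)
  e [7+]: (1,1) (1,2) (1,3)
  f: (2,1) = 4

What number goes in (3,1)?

Cage d needs product 18, so (1,4) = 3.
Cage f is given; hence (2,1) = 4.
Cage d has product 18, which forces (2,3) = 3.
The 3 cells of cage d must have product 18, which forces (2,4) = 2.
2 is placed in column 4; hence (3,4) = 4.
4 is placed in column 4, leaving (4,4) = 1.
2 is placed in row 2, which forces (2,2) = 1.
Cage a's pair has difference 2, so (3,1) = 1.
The 4 cells of cage c must have product 12, so (3,2) = 3.
Row 3 already has 1, which forces (3,3) = 2.
The two cells of cage a must have difference 2, which forces (4,1) = 3.
The 3 cells of cage b must have sum 9; hence (4,3) = 4.
1 is placed in column 1, so (1,1) = 2.
Cage e needs sum 7, which forces (1,2) = 4.
4 is placed in column 3, leaving (1,3) = 1.
Row 4 already has 4, leaving (4,2) = 2.
Filled in: 2 4 1 3 / 4 1 3 2 / 1 3 2 4 / 3 2 4 1.

1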